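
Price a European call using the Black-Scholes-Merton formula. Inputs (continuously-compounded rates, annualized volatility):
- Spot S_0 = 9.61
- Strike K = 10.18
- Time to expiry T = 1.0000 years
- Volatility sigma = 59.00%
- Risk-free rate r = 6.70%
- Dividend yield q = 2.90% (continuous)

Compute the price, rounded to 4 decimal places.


Answer: Price = 2.0960

Derivation:
d1 = (ln(S/K) + (r - q + 0.5*sigma^2) * T) / (sigma * sqrt(T)) = 0.26174443
d2 = d1 - sigma * sqrt(T) = -0.32825557
exp(-rT) = 0.93519520; exp(-qT) = 0.97141646
C = S_0 * exp(-qT) * N(d1) - K * exp(-rT) * N(d2)
N(d1) = 0.60324076; N(d2) = 0.37135922
C = 9.6100 * 0.97141646 * 0.60324076 - 10.1800 * 0.93519520 * 0.37135922 = 2.0960


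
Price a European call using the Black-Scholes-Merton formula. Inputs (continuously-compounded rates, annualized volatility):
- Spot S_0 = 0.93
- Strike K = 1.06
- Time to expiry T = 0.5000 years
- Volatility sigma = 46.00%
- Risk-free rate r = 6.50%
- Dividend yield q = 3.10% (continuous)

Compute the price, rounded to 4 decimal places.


Answer: Price = 0.0778

Derivation:
d1 = (ln(S/K) + (r - q + 0.5*sigma^2) * T) / (sigma * sqrt(T)) = -0.18735133
d2 = d1 - sigma * sqrt(T) = -0.51262045
exp(-rT) = 0.96802245; exp(-qT) = 0.98461951
C = S_0 * exp(-qT) * N(d1) - K * exp(-rT) * N(d2)
N(d1) = 0.42569259; N(d2) = 0.30410842
C = 0.9300 * 0.98461951 * 0.42569259 - 1.0600 * 0.96802245 * 0.30410842 = 0.0778


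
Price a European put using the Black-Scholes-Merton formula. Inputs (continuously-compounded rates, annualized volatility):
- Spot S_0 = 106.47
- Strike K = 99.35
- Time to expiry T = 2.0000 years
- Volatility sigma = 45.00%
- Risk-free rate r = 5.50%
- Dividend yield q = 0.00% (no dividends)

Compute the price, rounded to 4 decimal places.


d1 = (ln(S/K) + (r - q + 0.5*sigma^2) * T) / (sigma * sqrt(T)) = 0.59980613
d2 = d1 - sigma * sqrt(T) = -0.03658997
exp(-rT) = 0.89583414; exp(-qT) = 1.00000000
P = K * exp(-rT) * N(-d2) - S_0 * exp(-qT) * N(-d1)
N(-d1) = 0.27431772; N(-d2) = 0.51459403
P = 99.3500 * 0.89583414 * 0.51459403 - 106.4700 * 1.00000000 * 0.27431772 = 16.5928

Answer: Price = 16.5928


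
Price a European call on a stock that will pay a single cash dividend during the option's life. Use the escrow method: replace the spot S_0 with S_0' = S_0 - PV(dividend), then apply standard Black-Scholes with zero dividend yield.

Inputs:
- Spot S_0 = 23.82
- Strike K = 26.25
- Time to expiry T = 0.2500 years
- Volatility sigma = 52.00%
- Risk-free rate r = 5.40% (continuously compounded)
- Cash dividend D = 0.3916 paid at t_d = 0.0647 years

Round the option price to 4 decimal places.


PV(D) = D * exp(-r * t_d) = 0.3916 * 0.99651230 = 0.39023422
S_0' = S_0 - PV(D) = 23.8200 - 0.39023422 = 23.42976578
d1 = (ln(S_0'/K) + (r + sigma^2/2)*T) / (sigma*sqrt(T)) = -0.25522590
d2 = d1 - sigma*sqrt(T) = -0.51522590
exp(-rT) = 0.98659072
N(d1) = 0.39927432; N(d2) = 0.30319759
C = S_0' * N(d1) - K * exp(-rT) * N(d2) = 23.42976578 * 0.39927432 - 26.2500 * 0.98659072 * 0.30319759 = 1.5027

Answer: Price = 1.5027


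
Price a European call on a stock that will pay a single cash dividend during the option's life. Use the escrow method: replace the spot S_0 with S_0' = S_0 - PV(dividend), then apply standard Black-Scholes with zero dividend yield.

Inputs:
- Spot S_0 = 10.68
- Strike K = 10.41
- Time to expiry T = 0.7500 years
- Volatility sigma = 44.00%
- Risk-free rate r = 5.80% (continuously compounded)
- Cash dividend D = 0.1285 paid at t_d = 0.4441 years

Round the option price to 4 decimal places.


Answer: Price = 1.8617

Derivation:
PV(D) = D * exp(-r * t_d) = 0.1285 * 0.97457110 = 0.12523239
S_0' = S_0 - PV(D) = 10.6800 - 0.12523239 = 10.55476761
d1 = (ln(S_0'/K) + (r + sigma^2/2)*T) / (sigma*sqrt(T)) = 0.34092739
d2 = d1 - sigma*sqrt(T) = -0.04012379
exp(-rT) = 0.95743255
N(d1) = 0.63342088; N(d2) = 0.48399722
C = S_0' * N(d1) - K * exp(-rT) * N(d2) = 10.55476761 * 0.63342088 - 10.4100 * 0.95743255 * 0.48399722 = 1.8617


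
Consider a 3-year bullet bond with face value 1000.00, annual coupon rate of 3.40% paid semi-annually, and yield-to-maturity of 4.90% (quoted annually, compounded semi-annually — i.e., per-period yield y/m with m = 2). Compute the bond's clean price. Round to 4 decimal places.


Answer: Price = 958.6199

Derivation:
Coupon per period c = face * coupon_rate / m = 17.000000
Periods per year m = 2; per-period yield y/m = 0.024500
Number of cashflows N = 6
Cashflows (t years, CF_t, discount factor 1/(1+y/m)^(m*t), PV):
  t = 0.5000: CF_t = 17.000000, DF = 0.976086, PV = 16.593460
  t = 1.0000: CF_t = 17.000000, DF = 0.952744, PV = 16.196642
  t = 1.5000: CF_t = 17.000000, DF = 0.929960, PV = 15.809314
  t = 2.0000: CF_t = 17.000000, DF = 0.907721, PV = 15.431249
  t = 2.5000: CF_t = 17.000000, DF = 0.886013, PV = 15.062224
  t = 3.0000: CF_t = 1017.000000, DF = 0.864825, PV = 879.527001
Price P = sum_t PV_t = 958.619891


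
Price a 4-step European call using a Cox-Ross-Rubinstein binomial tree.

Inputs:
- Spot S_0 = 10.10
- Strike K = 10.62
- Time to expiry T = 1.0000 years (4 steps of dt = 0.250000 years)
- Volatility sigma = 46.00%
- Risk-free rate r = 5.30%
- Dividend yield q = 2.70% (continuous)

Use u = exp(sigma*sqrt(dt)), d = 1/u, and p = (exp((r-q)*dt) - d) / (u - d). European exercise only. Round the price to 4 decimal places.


Answer: Price = V(0,0) = 1.6646

Derivation:
dt = T/N = 0.250000
u = exp(sigma*sqrt(dt)) = 1.258600; d = 1/u = 0.794534
p = (exp((r-q)*dt) - d) / (u - d) = 0.456804
Discount per step: exp(-r*dt) = 0.986837
Stock lattice S(k, i) with i counting down-moves:
  k=0: S(0,0) = 10.1000
  k=1: S(1,0) = 12.7119; S(1,1) = 8.0248
  k=2: S(2,0) = 15.9991; S(2,1) = 10.1000; S(2,2) = 6.3760
  k=3: S(3,0) = 20.1365; S(3,1) = 12.7119; S(3,2) = 8.0248; S(3,3) = 5.0659
  k=4: S(4,0) = 25.3438; S(4,1) = 15.9991; S(4,2) = 10.1000; S(4,3) = 6.3760; S(4,4) = 4.0250
Terminal payoffs V(N, i) = max(S_T - K, 0):
  V(4,0) = 14.723833; V(4,1) = 5.379147; V(4,2) = 0.000000; V(4,3) = 0.000000; V(4,4) = 0.000000
Backward induction: V(k, i) = exp(-r*dt) * [p * V(k+1, i) + (1-p) * V(k+1, i+1)].
  V(3,0) = exp(-r*dt) * [p*14.723833 + (1-p)*5.379147] = 9.520850
  V(3,1) = exp(-r*dt) * [p*5.379147 + (1-p)*0.000000] = 2.424875
  V(3,2) = exp(-r*dt) * [p*0.000000 + (1-p)*0.000000] = 0.000000
  V(3,3) = exp(-r*dt) * [p*0.000000 + (1-p)*0.000000] = 0.000000
  V(2,0) = exp(-r*dt) * [p*9.520850 + (1-p)*2.424875] = 5.591763
  V(2,1) = exp(-r*dt) * [p*2.424875 + (1-p)*0.000000] = 1.093113
  V(2,2) = exp(-r*dt) * [p*0.000000 + (1-p)*0.000000] = 0.000000
  V(1,0) = exp(-r*dt) * [p*5.591763 + (1-p)*1.093113] = 3.106679
  V(1,1) = exp(-r*dt) * [p*1.093113 + (1-p)*0.000000] = 0.492766
  V(0,0) = exp(-r*dt) * [p*3.106679 + (1-p)*0.492766] = 1.664610


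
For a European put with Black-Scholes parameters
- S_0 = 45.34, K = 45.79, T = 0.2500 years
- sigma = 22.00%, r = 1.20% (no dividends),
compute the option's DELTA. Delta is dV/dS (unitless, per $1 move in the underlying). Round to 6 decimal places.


d1 = -0.0075098326; d2 = -0.1175098326
phi(d1) = 0.3989310309; exp(-qT) = 1.0000000000; exp(-rT) = 0.9970044955
N(-d1) = 0.5029959616
Delta = -exp(-qT) * N(-d1) = -1.0000000000 * 0.5029959616 = -0.502996

Answer: Delta = -0.502996


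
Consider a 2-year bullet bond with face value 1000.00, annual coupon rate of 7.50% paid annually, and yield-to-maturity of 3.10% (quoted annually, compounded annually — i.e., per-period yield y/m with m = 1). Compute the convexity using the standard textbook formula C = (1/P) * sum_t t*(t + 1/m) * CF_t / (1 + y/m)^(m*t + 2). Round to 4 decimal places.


Coupon per period c = face * coupon_rate / m = 75.000000
Periods per year m = 1; per-period yield y/m = 0.031000
Number of cashflows N = 2
Cashflows (t years, CF_t, discount factor 1/(1+y/m)^(m*t), PV):
  t = 1.0000: CF_t = 75.000000, DF = 0.969932, PV = 72.744908
  t = 2.0000: CF_t = 1075.000000, DF = 0.940768, PV = 1011.325909
Price P = sum_t PV_t = 1084.070817
Convexity numerator sum_t t*(t + 1/m) * CF_t / (1+y/m)^(m*t + 2):
  t = 1.0000: term = 136.872205
  t = 2.0000: term = 5708.540065
Convexity = (1/P) * sum = 5845.412270 / 1084.070817 = 5.392094

Answer: Convexity = 5.3921


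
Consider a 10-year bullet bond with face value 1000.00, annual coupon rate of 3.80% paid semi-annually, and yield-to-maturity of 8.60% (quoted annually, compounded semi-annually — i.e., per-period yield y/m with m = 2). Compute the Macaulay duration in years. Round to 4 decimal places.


Coupon per period c = face * coupon_rate / m = 19.000000
Periods per year m = 2; per-period yield y/m = 0.043000
Number of cashflows N = 20
Cashflows (t years, CF_t, discount factor 1/(1+y/m)^(m*t), PV):
  t = 0.5000: CF_t = 19.000000, DF = 0.958773, PV = 18.216683
  t = 1.0000: CF_t = 19.000000, DF = 0.919245, PV = 17.465659
  t = 1.5000: CF_t = 19.000000, DF = 0.881347, PV = 16.745599
  t = 2.0000: CF_t = 19.000000, DF = 0.845012, PV = 16.055224
  t = 2.5000: CF_t = 19.000000, DF = 0.810174, PV = 15.393312
  t = 3.0000: CF_t = 19.000000, DF = 0.776773, PV = 14.758688
  t = 3.5000: CF_t = 19.000000, DF = 0.744749, PV = 14.150228
  t = 4.0000: CF_t = 19.000000, DF = 0.714045, PV = 13.566853
  t = 4.5000: CF_t = 19.000000, DF = 0.684607, PV = 13.007530
  t = 5.0000: CF_t = 19.000000, DF = 0.656382, PV = 12.471265
  t = 5.5000: CF_t = 19.000000, DF = 0.629322, PV = 11.957110
  t = 6.0000: CF_t = 19.000000, DF = 0.603376, PV = 11.464151
  t = 6.5000: CF_t = 19.000000, DF = 0.578501, PV = 10.991516
  t = 7.0000: CF_t = 19.000000, DF = 0.554651, PV = 10.538366
  t = 7.5000: CF_t = 19.000000, DF = 0.531784, PV = 10.103898
  t = 8.0000: CF_t = 19.000000, DF = 0.509860, PV = 9.687343
  t = 8.5000: CF_t = 19.000000, DF = 0.488840, PV = 9.287960
  t = 9.0000: CF_t = 19.000000, DF = 0.468687, PV = 8.905044
  t = 9.5000: CF_t = 19.000000, DF = 0.449364, PV = 8.537913
  t = 10.0000: CF_t = 1019.000000, DF = 0.430838, PV = 439.023750
Price P = sum_t PV_t = 682.328092
Macaulay numerator sum_t t * PV_t:
  t * PV_t at t = 0.5000: 9.108341
  t * PV_t at t = 1.0000: 17.465659
  t * PV_t at t = 1.5000: 25.118398
  t * PV_t at t = 2.0000: 32.110448
  t * PV_t at t = 2.5000: 38.483279
  t * PV_t at t = 3.0000: 44.276064
  t * PV_t at t = 3.5000: 49.525798
  t * PV_t at t = 4.0000: 54.267414
  t * PV_t at t = 4.5000: 58.533884
  t * PV_t at t = 5.0000: 62.356326
  t * PV_t at t = 5.5000: 65.764103
  t * PV_t at t = 6.0000: 68.784906
  t * PV_t at t = 6.5000: 71.444853
  t * PV_t at t = 7.0000: 73.768563
  t * PV_t at t = 7.5000: 75.779239
  t * PV_t at t = 8.0000: 77.498742
  t * PV_t at t = 8.5000: 78.947664
  t * PV_t at t = 9.0000: 80.145392
  t * PV_t at t = 9.5000: 81.110176
  t * PV_t at t = 10.0000: 4390.237504
Macaulay duration D = (sum_t t * PV_t) / P = 5454.726754 / 682.328092 = 7.994287

Answer: Macaulay duration = 7.9943 years


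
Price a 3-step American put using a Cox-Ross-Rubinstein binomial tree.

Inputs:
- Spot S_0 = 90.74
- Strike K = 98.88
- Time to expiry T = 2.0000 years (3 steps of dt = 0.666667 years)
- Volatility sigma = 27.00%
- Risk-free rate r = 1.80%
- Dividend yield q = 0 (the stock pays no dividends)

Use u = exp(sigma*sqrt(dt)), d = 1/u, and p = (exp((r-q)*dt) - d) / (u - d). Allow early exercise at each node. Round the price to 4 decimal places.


Answer: Price = V(0,0) = 17.6310

Derivation:
dt = T/N = 0.666667
u = exp(sigma*sqrt(dt)) = 1.246643; d = 1/u = 0.802154
p = (exp((r-q)*dt) - d) / (u - d) = 0.472269
Discount per step: exp(-r*dt) = 0.988072
Stock lattice S(k, i) with i counting down-moves:
  k=0: S(0,0) = 90.7400
  k=1: S(1,0) = 113.1204; S(1,1) = 72.7875
  k=2: S(2,0) = 141.0207; S(2,1) = 90.7400; S(2,2) = 58.3868
  k=3: S(3,0) = 175.8024; S(3,1) = 113.1204; S(3,2) = 72.7875; S(3,3) = 46.8352
Terminal payoffs V(N, i) = max(K - S_T, 0):
  V(3,0) = 0.000000; V(3,1) = 0.000000; V(3,2) = 26.092503; V(3,3) = 52.044754
Backward induction: V(k, i) = exp(-r*dt) * [p * V(k+1, i) + (1-p) * V(k+1, i+1)]; then take max(V_cont, immediate exercise) for American.
  V(2,0) = exp(-r*dt) * [p*0.000000 + (1-p)*0.000000] = 0.000000; exercise = 0.000000; V(2,0) = max -> 0.000000
  V(2,1) = exp(-r*dt) * [p*0.000000 + (1-p)*26.092503] = 13.605583; exercise = 8.140000; V(2,1) = max -> 13.605583
  V(2,2) = exp(-r*dt) * [p*26.092503 + (1-p)*52.044754] = 39.313714; exercise = 40.493183; V(2,2) = max -> 40.493183
  V(1,0) = exp(-r*dt) * [p*0.000000 + (1-p)*13.605583] = 7.094447; exercise = 0.000000; V(1,0) = max -> 7.094447
  V(1,1) = exp(-r*dt) * [p*13.605583 + (1-p)*40.493183] = 27.463467; exercise = 26.092503; V(1,1) = max -> 27.463467
  V(0,0) = exp(-r*dt) * [p*7.094447 + (1-p)*27.463467] = 17.630973; exercise = 8.140000; V(0,0) = max -> 17.630973


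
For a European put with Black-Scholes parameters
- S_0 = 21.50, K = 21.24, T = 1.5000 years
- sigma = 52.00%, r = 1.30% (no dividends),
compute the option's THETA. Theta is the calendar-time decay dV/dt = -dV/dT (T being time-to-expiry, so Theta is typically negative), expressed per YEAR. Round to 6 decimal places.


Answer: Theta = -1.537472

Derivation:
d1 = 0.3681563280; d2 = -0.2687110052
phi(d1) = 0.3728019095; exp(-qT) = 1.0000000000; exp(-rT) = 0.9806888952
Theta = -S*exp(-qT)*phi(d1)*sigma/(2*sqrt(T)) + r*K*exp(-rT)*N(-d2) - q*S*exp(-qT)*N(-d1)
N(-d1) = 0.3563783361; N(-d2) = 0.6059239589; sqrt(T) = 1.2247448714
Term 1 = -21.5000 * 1.0000000000 * 0.3728019095 * 0.5200 / (2 * 1.2247448714) = -1.7015483982
Term 2 = 0.0130 * 21.2400 * 0.9806888952 * 0.6059239589 = 0.1640768265
Term 3 = 0 (no dividend yield, q = 0)
Theta = -1.7015483982 + (0.1640768265) + (0.0000000000) = -1.537472


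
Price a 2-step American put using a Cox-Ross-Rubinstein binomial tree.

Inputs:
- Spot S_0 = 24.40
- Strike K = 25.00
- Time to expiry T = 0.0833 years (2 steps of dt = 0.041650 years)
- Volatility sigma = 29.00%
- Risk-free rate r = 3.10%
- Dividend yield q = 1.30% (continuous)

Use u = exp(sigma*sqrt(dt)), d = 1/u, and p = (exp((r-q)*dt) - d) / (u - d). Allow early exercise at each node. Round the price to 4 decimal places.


Answer: Price = V(0,0) = 1.1663

Derivation:
dt = T/N = 0.041650
u = exp(sigma*sqrt(dt)) = 1.060971; d = 1/u = 0.942533
p = (exp((r-q)*dt) - d) / (u - d) = 0.491541
Discount per step: exp(-r*dt) = 0.998710
Stock lattice S(k, i) with i counting down-moves:
  k=0: S(0,0) = 24.4000
  k=1: S(1,0) = 25.8877; S(1,1) = 22.9978
  k=2: S(2,0) = 27.4661; S(2,1) = 24.4000; S(2,2) = 21.6762
Terminal payoffs V(N, i) = max(K - S_T, 0):
  V(2,0) = 0.000000; V(2,1) = 0.600000; V(2,2) = 3.323802
Backward induction: V(k, i) = exp(-r*dt) * [p * V(k+1, i) + (1-p) * V(k+1, i+1)]; then take max(V_cont, immediate exercise) for American.
  V(1,0) = exp(-r*dt) * [p*0.000000 + (1-p)*0.600000] = 0.304682; exercise = 0.000000; V(1,0) = max -> 0.304682
  V(1,1) = exp(-r*dt) * [p*0.600000 + (1-p)*3.323802] = 1.982381; exercise = 2.002191; V(1,1) = max -> 2.002191
  V(0,0) = exp(-r*dt) * [p*0.304682 + (1-p)*2.002191] = 1.166289; exercise = 0.600000; V(0,0) = max -> 1.166289


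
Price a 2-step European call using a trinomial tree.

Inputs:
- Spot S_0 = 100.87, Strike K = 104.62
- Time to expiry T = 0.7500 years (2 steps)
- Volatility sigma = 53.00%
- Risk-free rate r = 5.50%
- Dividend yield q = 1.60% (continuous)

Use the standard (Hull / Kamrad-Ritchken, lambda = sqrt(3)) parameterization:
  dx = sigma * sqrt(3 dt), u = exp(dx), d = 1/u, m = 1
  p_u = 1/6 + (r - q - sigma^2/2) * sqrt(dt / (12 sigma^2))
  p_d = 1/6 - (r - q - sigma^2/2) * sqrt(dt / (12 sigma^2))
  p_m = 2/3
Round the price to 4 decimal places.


Answer: Price = V(0,0) = 15.7812

Derivation:
dt = T/N = 0.375000; dx = sigma*sqrt(3*dt) = 0.562150
u = exp(dx) = 1.754440; d = 1/u = 0.569982
p_u = 0.132829, p_m = 0.666667, p_d = 0.200504
Discount per step: exp(-r*dt) = 0.979586
Stock lattice S(k, j) with j the centered position index:
  k=0: S(0,+0) = 100.8700
  k=1: S(1,-1) = 57.4941; S(1,+0) = 100.8700; S(1,+1) = 176.9704
  k=2: S(2,-2) = 32.7706; S(2,-1) = 57.4941; S(2,+0) = 100.8700; S(2,+1) = 176.9704; S(2,+2) = 310.4840
Terminal payoffs V(N, j) = max(S_T - K, 0):
  V(2,-2) = 0.000000; V(2,-1) = 0.000000; V(2,+0) = 0.000000; V(2,+1) = 72.350393; V(2,+2) = 205.863991
Backward induction: V(k, j) = exp(-r*dt) * [p_u * V(k+1, j+1) + p_m * V(k+1, j) + p_d * V(k+1, j-1)]
  V(1,-1) = exp(-r*dt) * [p_u*0.000000 + p_m*0.000000 + p_d*0.000000] = 0.000000
  V(1,+0) = exp(-r*dt) * [p_u*72.350393 + p_m*0.000000 + p_d*0.000000] = 9.414045
  V(1,+1) = exp(-r*dt) * [p_u*205.863991 + p_m*72.350393 + p_d*0.000000] = 74.035454
  V(0,+0) = exp(-r*dt) * [p_u*74.035454 + p_m*9.414045 + p_d*0.000000] = 15.781214


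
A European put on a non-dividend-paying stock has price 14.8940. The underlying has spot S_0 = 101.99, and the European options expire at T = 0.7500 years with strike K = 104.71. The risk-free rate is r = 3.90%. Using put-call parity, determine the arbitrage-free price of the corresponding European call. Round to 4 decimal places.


Answer: Call price = 15.1924

Derivation:
Put-call parity: C - P = S_0 * exp(-qT) - K * exp(-rT).
S_0 * exp(-qT) = 101.9900 * 1.00000000 = 101.99000000
K * exp(-rT) = 104.7100 * 0.97117364 = 101.69159192
C = P + S*exp(-qT) - K*exp(-rT)
C = 14.8940 + 101.99000000 - 101.69159192 = 15.1924


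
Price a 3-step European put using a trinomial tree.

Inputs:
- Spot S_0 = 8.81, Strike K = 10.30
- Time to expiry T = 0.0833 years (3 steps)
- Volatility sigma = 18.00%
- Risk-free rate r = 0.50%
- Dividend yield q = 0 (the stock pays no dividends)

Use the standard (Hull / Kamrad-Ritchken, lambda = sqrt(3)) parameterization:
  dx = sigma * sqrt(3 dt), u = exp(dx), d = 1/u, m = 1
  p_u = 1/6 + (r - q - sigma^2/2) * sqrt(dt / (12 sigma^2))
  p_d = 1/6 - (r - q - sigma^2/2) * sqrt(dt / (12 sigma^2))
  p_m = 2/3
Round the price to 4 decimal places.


Answer: Price = V(0,0) = 1.4857

Derivation:
dt = T/N = 0.027767; dx = sigma*sqrt(3*dt) = 0.051951
u = exp(dx) = 1.053324; d = 1/u = 0.949375
p_u = 0.163674, p_m = 0.666667, p_d = 0.169660
Discount per step: exp(-r*dt) = 0.999861
Stock lattice S(k, j) with j the centered position index:
  k=0: S(0,+0) = 8.8100
  k=1: S(1,-1) = 8.3640; S(1,+0) = 8.8100; S(1,+1) = 9.2798
  k=2: S(2,-2) = 7.9406; S(2,-1) = 8.3640; S(2,+0) = 8.8100; S(2,+1) = 9.2798; S(2,+2) = 9.7746
  k=3: S(3,-3) = 7.5386; S(3,-2) = 7.9406; S(3,-1) = 8.3640; S(3,+0) = 8.8100; S(3,+1) = 9.2798; S(3,+2) = 9.7746; S(3,+3) = 10.2958
Terminal payoffs V(N, j) = max(K - S_T, 0):
  V(3,-3) = 2.761418; V(3,-2) = 2.359429; V(3,-1) = 1.936004; V(3,+0) = 1.490000; V(3,+1) = 1.020213; V(3,+2) = 0.525375; V(3,+3) = 0.004151
Backward induction: V(k, j) = exp(-r*dt) * [p_u * V(k+1, j+1) + p_m * V(k+1, j) + p_d * V(k+1, j-1)]
  V(2,-2) = exp(-r*dt) * [p_u*1.936004 + p_m*2.359429 + p_d*2.761418] = 2.358000
  V(2,-1) = exp(-r*dt) * [p_u*1.490000 + p_m*1.936004 + p_d*2.359429] = 1.934574
  V(2,+0) = exp(-r*dt) * [p_u*1.020213 + p_m*1.490000 + p_d*1.936004] = 1.488571
  V(2,+1) = exp(-r*dt) * [p_u*0.525375 + p_m*1.020213 + p_d*1.490000] = 1.018784
  V(2,+2) = exp(-r*dt) * [p_u*0.004151 + p_m*0.525375 + p_d*1.020213] = 0.523946
  V(1,-1) = exp(-r*dt) * [p_u*1.488571 + p_m*1.934574 + p_d*2.358000] = 1.933145
  V(1,+0) = exp(-r*dt) * [p_u*1.018784 + p_m*1.488571 + p_d*1.934574] = 1.487141
  V(1,+1) = exp(-r*dt) * [p_u*0.523946 + p_m*1.018784 + p_d*1.488571] = 1.017355
  V(0,+0) = exp(-r*dt) * [p_u*1.017355 + p_m*1.487141 + p_d*1.933145] = 1.485712


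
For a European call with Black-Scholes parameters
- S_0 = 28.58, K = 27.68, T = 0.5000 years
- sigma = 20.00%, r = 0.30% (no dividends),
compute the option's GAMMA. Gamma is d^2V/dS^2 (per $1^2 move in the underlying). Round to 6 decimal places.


Answer: Gamma = 0.094144

Derivation:
d1 = 0.3075705318; d2 = 0.1661491756
phi(d1) = 0.3805117015; exp(-qT) = 1.0000000000; exp(-rT) = 0.9985011244
Gamma = exp(-qT) * phi(d1) / (S * sigma * sqrt(T)) = 1.0000000000 * 0.3805117015 / (28.5800 * 0.2000 * 0.7071067812) = 0.094144


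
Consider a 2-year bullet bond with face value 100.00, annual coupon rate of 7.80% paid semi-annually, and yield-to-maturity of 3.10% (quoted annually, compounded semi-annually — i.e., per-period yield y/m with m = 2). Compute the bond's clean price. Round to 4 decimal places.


Answer: Price = 109.0467

Derivation:
Coupon per period c = face * coupon_rate / m = 3.900000
Periods per year m = 2; per-period yield y/m = 0.015500
Number of cashflows N = 4
Cashflows (t years, CF_t, discount factor 1/(1+y/m)^(m*t), PV):
  t = 0.5000: CF_t = 3.900000, DF = 0.984737, PV = 3.840473
  t = 1.0000: CF_t = 3.900000, DF = 0.969706, PV = 3.781854
  t = 1.5000: CF_t = 3.900000, DF = 0.954905, PV = 3.724130
  t = 2.0000: CF_t = 103.900000, DF = 0.940330, PV = 97.700286
Price P = sum_t PV_t = 109.046743


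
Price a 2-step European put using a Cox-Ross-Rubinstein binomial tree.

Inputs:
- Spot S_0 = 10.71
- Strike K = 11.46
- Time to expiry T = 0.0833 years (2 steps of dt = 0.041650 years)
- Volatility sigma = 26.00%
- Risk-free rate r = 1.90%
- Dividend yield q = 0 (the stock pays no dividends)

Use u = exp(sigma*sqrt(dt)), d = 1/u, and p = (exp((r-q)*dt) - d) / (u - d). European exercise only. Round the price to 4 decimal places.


Answer: Price = V(0,0) = 0.8414

Derivation:
dt = T/N = 0.041650
u = exp(sigma*sqrt(dt)) = 1.054495; d = 1/u = 0.948322
p = (exp((r-q)*dt) - d) / (u - d) = 0.494194
Discount per step: exp(-r*dt) = 0.999209
Stock lattice S(k, i) with i counting down-moves:
  k=0: S(0,0) = 10.7100
  k=1: S(1,0) = 11.2936; S(1,1) = 10.1565
  k=2: S(2,0) = 11.9091; S(2,1) = 10.7100; S(2,2) = 9.6317
Terminal payoffs V(N, i) = max(K - S_T, 0):
  V(2,0) = 0.000000; V(2,1) = 0.750000; V(2,2) = 1.828350
Backward induction: V(k, i) = exp(-r*dt) * [p * V(k+1, i) + (1-p) * V(k+1, i+1)].
  V(1,0) = exp(-r*dt) * [p*0.000000 + (1-p)*0.750000] = 0.379054
  V(1,1) = exp(-r*dt) * [p*0.750000 + (1-p)*1.828350] = 1.294411
  V(0,0) = exp(-r*dt) * [p*0.379054 + (1-p)*1.294411] = 0.841381


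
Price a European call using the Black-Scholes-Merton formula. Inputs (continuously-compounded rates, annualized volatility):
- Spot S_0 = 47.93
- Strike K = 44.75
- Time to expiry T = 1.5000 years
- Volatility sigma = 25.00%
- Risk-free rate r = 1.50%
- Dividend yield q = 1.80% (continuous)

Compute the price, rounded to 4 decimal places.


d1 = (ln(S/K) + (r - q + 0.5*sigma^2) * T) / (sigma * sqrt(T)) = 0.36260668
d2 = d1 - sigma * sqrt(T) = 0.05642046
exp(-rT) = 0.97775124; exp(-qT) = 0.97336124
C = S_0 * exp(-qT) * N(d1) - K * exp(-rT) * N(d2)
N(d1) = 0.64155064; N(d2) = 0.52249657
C = 47.9300 * 0.97336124 * 0.64155064 - 44.7500 * 0.97775124 * 0.52249657 = 7.0689

Answer: Price = 7.0689


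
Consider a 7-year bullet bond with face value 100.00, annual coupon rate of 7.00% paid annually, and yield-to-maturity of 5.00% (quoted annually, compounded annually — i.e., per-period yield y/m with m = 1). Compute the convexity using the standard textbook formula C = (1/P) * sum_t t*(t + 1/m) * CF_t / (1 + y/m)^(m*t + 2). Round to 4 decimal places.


Coupon per period c = face * coupon_rate / m = 7.000000
Periods per year m = 1; per-period yield y/m = 0.050000
Number of cashflows N = 7
Cashflows (t years, CF_t, discount factor 1/(1+y/m)^(m*t), PV):
  t = 1.0000: CF_t = 7.000000, DF = 0.952381, PV = 6.666667
  t = 2.0000: CF_t = 7.000000, DF = 0.907029, PV = 6.349206
  t = 3.0000: CF_t = 7.000000, DF = 0.863838, PV = 6.046863
  t = 4.0000: CF_t = 7.000000, DF = 0.822702, PV = 5.758917
  t = 5.0000: CF_t = 7.000000, DF = 0.783526, PV = 5.484683
  t = 6.0000: CF_t = 7.000000, DF = 0.746215, PV = 5.223508
  t = 7.0000: CF_t = 107.000000, DF = 0.710681, PV = 76.042902
Price P = sum_t PV_t = 111.572747
Convexity numerator sum_t t*(t + 1/m) * CF_t / (1+y/m)^(m*t + 2):
  t = 1.0000: term = 12.093726
  t = 2.0000: term = 34.553504
  t = 3.0000: term = 65.816198
  t = 4.0000: term = 104.470156
  t = 5.0000: term = 149.243079
  t = 6.0000: term = 198.990772
  t = 7.0000: term = 3862.496626
Convexity = (1/P) * sum = 4427.664062 / 111.572747 = 39.684100

Answer: Convexity = 39.6841


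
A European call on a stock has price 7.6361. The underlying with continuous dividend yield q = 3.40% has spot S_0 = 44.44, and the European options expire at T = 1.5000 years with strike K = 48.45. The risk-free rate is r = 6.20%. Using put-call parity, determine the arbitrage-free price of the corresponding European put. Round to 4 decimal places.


Answer: Put price = 9.5530

Derivation:
Put-call parity: C - P = S_0 * exp(-qT) - K * exp(-rT).
S_0 * exp(-qT) = 44.4400 * 0.95027867 = 42.23038412
K * exp(-rT) = 48.4500 * 0.91119350 = 44.14732509
P = C - S*exp(-qT) + K*exp(-rT)
P = 7.6361 - 42.23038412 + 44.14732509 = 9.5530


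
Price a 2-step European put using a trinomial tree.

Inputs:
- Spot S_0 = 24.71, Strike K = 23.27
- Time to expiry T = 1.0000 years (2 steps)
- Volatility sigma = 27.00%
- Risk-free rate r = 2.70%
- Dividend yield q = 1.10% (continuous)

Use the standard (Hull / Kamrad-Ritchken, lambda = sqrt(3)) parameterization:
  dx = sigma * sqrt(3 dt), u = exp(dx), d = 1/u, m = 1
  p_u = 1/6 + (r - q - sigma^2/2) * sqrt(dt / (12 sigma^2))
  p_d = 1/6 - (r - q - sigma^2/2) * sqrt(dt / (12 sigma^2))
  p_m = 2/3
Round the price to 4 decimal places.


Answer: Price = V(0,0) = 1.6437

Derivation:
dt = T/N = 0.500000; dx = sigma*sqrt(3*dt) = 0.330681
u = exp(dx) = 1.391916; d = 1/u = 0.718434
p_u = 0.151206, p_m = 0.666667, p_d = 0.182127
Discount per step: exp(-r*dt) = 0.986591
Stock lattice S(k, j) with j the centered position index:
  k=0: S(0,+0) = 24.7100
  k=1: S(1,-1) = 17.7525; S(1,+0) = 24.7100; S(1,+1) = 34.3942
  k=2: S(2,-2) = 12.7540; S(2,-1) = 17.7525; S(2,+0) = 24.7100; S(2,+1) = 34.3942; S(2,+2) = 47.8739
Terminal payoffs V(N, j) = max(K - S_T, 0):
  V(2,-2) = 10.515989; V(2,-1) = 5.517490; V(2,+0) = 0.000000; V(2,+1) = 0.000000; V(2,+2) = 0.000000
Backward induction: V(k, j) = exp(-r*dt) * [p_u * V(k+1, j+1) + p_m * V(k+1, j) + p_d * V(k+1, j-1)]
  V(1,-1) = exp(-r*dt) * [p_u*0.000000 + p_m*5.517490 + p_d*10.515989] = 5.518568
  V(1,+0) = exp(-r*dt) * [p_u*0.000000 + p_m*0.000000 + p_d*5.517490] = 0.991410
  V(1,+1) = exp(-r*dt) * [p_u*0.000000 + p_m*0.000000 + p_d*0.000000] = 0.000000
  V(0,+0) = exp(-r*dt) * [p_u*0.000000 + p_m*0.991410 + p_d*5.518568] = 1.643681


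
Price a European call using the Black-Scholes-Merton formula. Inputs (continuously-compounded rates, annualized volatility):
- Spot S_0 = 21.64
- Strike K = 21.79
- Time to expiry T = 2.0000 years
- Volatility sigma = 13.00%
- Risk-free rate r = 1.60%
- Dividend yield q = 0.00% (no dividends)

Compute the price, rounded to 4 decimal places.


Answer: Price = 1.8479

Derivation:
d1 = (ln(S/K) + (r - q + 0.5*sigma^2) * T) / (sigma * sqrt(T)) = 0.22840803
d2 = d1 - sigma * sqrt(T) = 0.04456026
exp(-rT) = 0.96850658; exp(-qT) = 1.00000000
C = S_0 * exp(-qT) * N(d1) - K * exp(-rT) * N(d2)
N(d1) = 0.59033548; N(d2) = 0.51777109
C = 21.6400 * 1.00000000 * 0.59033548 - 21.7900 * 0.96850658 * 0.51777109 = 1.8479


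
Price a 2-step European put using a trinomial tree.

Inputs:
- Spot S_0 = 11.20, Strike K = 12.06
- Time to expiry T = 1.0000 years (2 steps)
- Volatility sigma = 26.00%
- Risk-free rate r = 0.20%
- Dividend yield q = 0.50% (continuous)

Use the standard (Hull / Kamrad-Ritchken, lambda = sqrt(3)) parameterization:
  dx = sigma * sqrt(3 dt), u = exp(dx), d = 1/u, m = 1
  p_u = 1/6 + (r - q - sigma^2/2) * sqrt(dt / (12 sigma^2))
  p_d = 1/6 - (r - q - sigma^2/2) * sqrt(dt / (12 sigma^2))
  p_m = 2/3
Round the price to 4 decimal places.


dt = T/N = 0.500000; dx = sigma*sqrt(3*dt) = 0.318434
u = exp(dx) = 1.374972; d = 1/u = 0.727287
p_u = 0.137775, p_m = 0.666667, p_d = 0.195558
Discount per step: exp(-r*dt) = 0.999000
Stock lattice S(k, j) with j the centered position index:
  k=0: S(0,+0) = 11.2000
  k=1: S(1,-1) = 8.1456; S(1,+0) = 11.2000; S(1,+1) = 15.3997
  k=2: S(2,-2) = 5.9242; S(2,-1) = 8.1456; S(2,+0) = 11.2000; S(2,+1) = 15.3997; S(2,+2) = 21.1742
Terminal payoffs V(N, j) = max(K - S_T, 0):
  V(2,-2) = 6.135795; V(2,-1) = 3.914382; V(2,+0) = 0.860000; V(2,+1) = 0.000000; V(2,+2) = 0.000000
Backward induction: V(k, j) = exp(-r*dt) * [p_u * V(k+1, j+1) + p_m * V(k+1, j) + p_d * V(k+1, j-1)]
  V(1,-1) = exp(-r*dt) * [p_u*0.860000 + p_m*3.914382 + p_d*6.135795] = 3.924053
  V(1,+0) = exp(-r*dt) * [p_u*0.000000 + p_m*0.860000 + p_d*3.914382] = 1.337484
  V(1,+1) = exp(-r*dt) * [p_u*0.000000 + p_m*0.000000 + p_d*0.860000] = 0.168012
  V(0,+0) = exp(-r*dt) * [p_u*0.168012 + p_m*1.337484 + p_d*3.924053] = 1.680503

Answer: Price = V(0,0) = 1.6805


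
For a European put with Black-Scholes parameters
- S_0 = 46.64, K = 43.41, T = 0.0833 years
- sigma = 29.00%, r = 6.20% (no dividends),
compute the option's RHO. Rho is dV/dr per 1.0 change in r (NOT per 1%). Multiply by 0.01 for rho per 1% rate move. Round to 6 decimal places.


d1 = 0.9610154871; d2 = 0.8773164429
phi(d1) = 0.2513990111; exp(-qT) = 1.0000000000; exp(-rT) = 0.9948487136
N(-d2) = 0.1901573918
Rho = -K*T*exp(-rT)*N(-d2) = -43.4100 * 0.0833 * 0.9948487136 * 0.1901573918 = -0.684077

Answer: Rho = -0.684077


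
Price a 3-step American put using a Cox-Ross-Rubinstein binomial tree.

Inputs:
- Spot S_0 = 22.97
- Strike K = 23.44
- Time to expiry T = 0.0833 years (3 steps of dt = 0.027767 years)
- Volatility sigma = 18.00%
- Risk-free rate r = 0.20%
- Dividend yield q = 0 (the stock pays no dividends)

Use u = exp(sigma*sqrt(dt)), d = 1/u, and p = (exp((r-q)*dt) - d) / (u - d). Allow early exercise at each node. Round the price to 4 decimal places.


Answer: Price = V(0,0) = 0.7546

Derivation:
dt = T/N = 0.027767
u = exp(sigma*sqrt(dt)) = 1.030448; d = 1/u = 0.970451
p = (exp((r-q)*dt) - d) / (u - d) = 0.493428
Discount per step: exp(-r*dt) = 0.999944
Stock lattice S(k, i) with i counting down-moves:
  k=0: S(0,0) = 22.9700
  k=1: S(1,0) = 23.6694; S(1,1) = 22.2913
  k=2: S(2,0) = 24.3901; S(2,1) = 22.9700; S(2,2) = 21.6326
  k=3: S(3,0) = 25.1327; S(3,1) = 23.6694; S(3,2) = 22.2913; S(3,3) = 20.9934
Terminal payoffs V(N, i) = max(K - S_T, 0):
  V(3,0) = 0.000000; V(3,1) = 0.000000; V(3,2) = 1.148732; V(3,3) = 2.446623
Backward induction: V(k, i) = exp(-r*dt) * [p * V(k+1, i) + (1-p) * V(k+1, i+1)]; then take max(V_cont, immediate exercise) for American.
  V(2,0) = exp(-r*dt) * [p*0.000000 + (1-p)*0.000000] = 0.000000; exercise = 0.000000; V(2,0) = max -> 0.000000
  V(2,1) = exp(-r*dt) * [p*0.000000 + (1-p)*1.148732] = 0.581884; exercise = 0.470000; V(2,1) = max -> 0.581884
  V(2,2) = exp(-r*dt) * [p*1.148732 + (1-p)*2.446623] = 1.806107; exercise = 1.807409; V(2,2) = max -> 1.807409
  V(1,0) = exp(-r*dt) * [p*0.000000 + (1-p)*0.581884] = 0.294750; exercise = 0.000000; V(1,0) = max -> 0.294750
  V(1,1) = exp(-r*dt) * [p*0.581884 + (1-p)*1.807409] = 1.202634; exercise = 1.148732; V(1,1) = max -> 1.202634
  V(0,0) = exp(-r*dt) * [p*0.294750 + (1-p)*1.202634] = 0.754617; exercise = 0.470000; V(0,0) = max -> 0.754617


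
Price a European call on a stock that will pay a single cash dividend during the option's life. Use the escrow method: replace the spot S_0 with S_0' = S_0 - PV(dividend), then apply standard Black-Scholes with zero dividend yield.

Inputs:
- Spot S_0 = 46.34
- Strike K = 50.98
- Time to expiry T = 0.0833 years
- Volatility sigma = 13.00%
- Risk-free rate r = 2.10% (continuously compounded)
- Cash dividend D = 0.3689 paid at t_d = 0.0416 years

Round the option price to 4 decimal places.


Answer: Price = 0.0019

Derivation:
PV(D) = D * exp(-r * t_d) = 0.3689 * 0.99912678 = 0.36857787
S_0' = S_0 - PV(D) = 46.3400 - 0.36857787 = 45.97142213
d1 = (ln(S_0'/K) + (r + sigma^2/2)*T) / (sigma*sqrt(T)) = -2.69081998
d2 = d1 - sigma*sqrt(T) = -2.72834024
exp(-rT) = 0.99825223
N(d1) = 0.00356383; N(d2) = 0.00318270
C = S_0' * N(d1) - K * exp(-rT) * N(d2) = 45.97142213 * 0.00356383 - 50.9800 * 0.99825223 * 0.00318270 = 0.0019


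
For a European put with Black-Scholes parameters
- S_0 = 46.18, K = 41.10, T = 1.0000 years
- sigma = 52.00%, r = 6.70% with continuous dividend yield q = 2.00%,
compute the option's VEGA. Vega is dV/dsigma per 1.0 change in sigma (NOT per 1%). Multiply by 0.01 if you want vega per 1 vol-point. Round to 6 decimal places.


d1 = 0.5744974662; d2 = 0.0544974662
phi(d1) = 0.3382526415; exp(-qT) = 0.9801986733; exp(-rT) = 0.9351952013
Vega = S * exp(-qT) * phi(d1) * sqrt(T) = 46.1800 * 0.9801986733 * 0.3382526415 * 1.0000000000 = 15.311200

Answer: Vega = 15.311200


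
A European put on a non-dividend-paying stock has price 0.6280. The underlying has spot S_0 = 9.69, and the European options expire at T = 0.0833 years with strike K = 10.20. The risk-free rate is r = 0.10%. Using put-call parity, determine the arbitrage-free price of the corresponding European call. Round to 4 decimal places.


Put-call parity: C - P = S_0 * exp(-qT) - K * exp(-rT).
S_0 * exp(-qT) = 9.6900 * 1.00000000 = 9.69000000
K * exp(-rT) = 10.2000 * 0.99991670 = 10.19915038
C = P + S*exp(-qT) - K*exp(-rT)
C = 0.6280 + 9.69000000 - 10.19915038 = 0.1188

Answer: Call price = 0.1188


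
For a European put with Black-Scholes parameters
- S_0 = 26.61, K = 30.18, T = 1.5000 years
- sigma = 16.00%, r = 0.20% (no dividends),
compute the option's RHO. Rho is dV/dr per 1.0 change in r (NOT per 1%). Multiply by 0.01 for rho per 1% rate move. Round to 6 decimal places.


d1 = -0.5291529014; d2 = -0.7251120808
phi(d1) = 0.3468232726; exp(-qT) = 1.0000000000; exp(-rT) = 0.9970044955
N(-d2) = 0.7658083632
Rho = -K*T*exp(-rT)*N(-d2) = -30.1800 * 1.5000 * 0.9970044955 * 0.7658083632 = -34.564296

Answer: Rho = -34.564296


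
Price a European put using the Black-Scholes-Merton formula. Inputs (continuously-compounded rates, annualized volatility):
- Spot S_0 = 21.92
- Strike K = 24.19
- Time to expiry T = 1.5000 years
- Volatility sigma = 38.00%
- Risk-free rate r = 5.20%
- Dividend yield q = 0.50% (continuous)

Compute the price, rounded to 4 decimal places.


d1 = (ln(S/K) + (r - q + 0.5*sigma^2) * T) / (sigma * sqrt(T)) = 0.17245297
d2 = d1 - sigma * sqrt(T) = -0.29295008
exp(-rT) = 0.92496443; exp(-qT) = 0.99252805
P = K * exp(-rT) * N(-d2) - S_0 * exp(-qT) * N(-d1)
N(-d1) = 0.43154072; N(-d2) = 0.61521985
P = 24.1900 * 0.92496443 * 0.61521985 - 21.9200 * 0.99252805 * 0.43154072 = 4.3768

Answer: Price = 4.3768


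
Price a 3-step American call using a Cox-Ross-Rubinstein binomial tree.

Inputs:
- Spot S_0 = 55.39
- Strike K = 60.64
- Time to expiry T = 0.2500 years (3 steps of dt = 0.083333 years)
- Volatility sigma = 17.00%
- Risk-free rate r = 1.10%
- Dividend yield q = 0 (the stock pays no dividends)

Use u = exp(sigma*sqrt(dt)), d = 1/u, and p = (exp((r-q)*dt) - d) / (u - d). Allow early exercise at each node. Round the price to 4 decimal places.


dt = T/N = 0.083333
u = exp(sigma*sqrt(dt)) = 1.050299; d = 1/u = 0.952110
p = (exp((r-q)*dt) - d) / (u - d) = 0.497074
Discount per step: exp(-r*dt) = 0.999084
Stock lattice S(k, i) with i counting down-moves:
  k=0: S(0,0) = 55.3900
  k=1: S(1,0) = 58.1761; S(1,1) = 52.7374
  k=2: S(2,0) = 61.1022; S(2,1) = 55.3900; S(2,2) = 50.2118
  k=3: S(3,0) = 64.1756; S(3,1) = 58.1761; S(3,2) = 52.7374; S(3,3) = 47.8071
Terminal payoffs V(N, i) = max(S_T - K, 0):
  V(3,0) = 3.535620; V(3,1) = 0.000000; V(3,2) = 0.000000; V(3,3) = 0.000000
Backward induction: V(k, i) = exp(-r*dt) * [p * V(k+1, i) + (1-p) * V(k+1, i+1)]; then take max(V_cont, immediate exercise) for American.
  V(2,0) = exp(-r*dt) * [p*3.535620 + (1-p)*0.000000] = 1.755854; exercise = 0.462246; V(2,0) = max -> 1.755854
  V(2,1) = exp(-r*dt) * [p*0.000000 + (1-p)*0.000000] = 0.000000; exercise = 0.000000; V(2,1) = max -> 0.000000
  V(2,2) = exp(-r*dt) * [p*0.000000 + (1-p)*0.000000] = 0.000000; exercise = 0.000000; V(2,2) = max -> 0.000000
  V(1,0) = exp(-r*dt) * [p*1.755854 + (1-p)*0.000000] = 0.871989; exercise = 0.000000; V(1,0) = max -> 0.871989
  V(1,1) = exp(-r*dt) * [p*0.000000 + (1-p)*0.000000] = 0.000000; exercise = 0.000000; V(1,1) = max -> 0.000000
  V(0,0) = exp(-r*dt) * [p*0.871989 + (1-p)*0.000000] = 0.433046; exercise = 0.000000; V(0,0) = max -> 0.433046

Answer: Price = V(0,0) = 0.4330


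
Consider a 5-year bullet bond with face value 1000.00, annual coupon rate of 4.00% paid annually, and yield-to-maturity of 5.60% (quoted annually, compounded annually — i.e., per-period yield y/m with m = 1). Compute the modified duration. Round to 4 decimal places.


Coupon per period c = face * coupon_rate / m = 40.000000
Periods per year m = 1; per-period yield y/m = 0.056000
Number of cashflows N = 5
Cashflows (t years, CF_t, discount factor 1/(1+y/m)^(m*t), PV):
  t = 1.0000: CF_t = 40.000000, DF = 0.946970, PV = 37.878788
  t = 2.0000: CF_t = 40.000000, DF = 0.896752, PV = 35.870064
  t = 3.0000: CF_t = 40.000000, DF = 0.849197, PV = 33.967864
  t = 4.0000: CF_t = 40.000000, DF = 0.804163, PV = 32.166538
  t = 5.0000: CF_t = 1040.000000, DF = 0.761518, PV = 791.979150
Price P = sum_t PV_t = 931.862404
First compute Macaulay numerator sum_t t * PV_t:
  t * PV_t at t = 1.0000: 37.878788
  t * PV_t at t = 2.0000: 71.740129
  t * PV_t at t = 3.0000: 101.903592
  t * PV_t at t = 4.0000: 128.666151
  t * PV_t at t = 5.0000: 3959.895750
Macaulay duration D = 4300.084409 / 931.862404 = 4.614506
Modified duration = D / (1 + y/m) = 4.614506 / (1 + 0.056000) = 4.369797

Answer: Modified duration = 4.3698


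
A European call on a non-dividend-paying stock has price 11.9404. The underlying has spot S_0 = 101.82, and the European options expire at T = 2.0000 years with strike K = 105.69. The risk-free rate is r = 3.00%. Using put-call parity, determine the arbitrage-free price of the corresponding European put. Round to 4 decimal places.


Put-call parity: C - P = S_0 * exp(-qT) - K * exp(-rT).
S_0 * exp(-qT) = 101.8200 * 1.00000000 = 101.82000000
K * exp(-rT) = 105.6900 * 0.94176453 = 99.53509355
P = C - S*exp(-qT) + K*exp(-rT)
P = 11.9404 - 101.82000000 + 99.53509355 = 9.6555

Answer: Put price = 9.6555


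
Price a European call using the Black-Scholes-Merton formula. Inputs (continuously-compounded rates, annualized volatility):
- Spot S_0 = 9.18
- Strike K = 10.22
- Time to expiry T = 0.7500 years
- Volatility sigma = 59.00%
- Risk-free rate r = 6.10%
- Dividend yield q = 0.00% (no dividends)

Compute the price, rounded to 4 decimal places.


Answer: Price = 1.6319

Derivation:
d1 = (ln(S/K) + (r - q + 0.5*sigma^2) * T) / (sigma * sqrt(T)) = 0.13497886
d2 = d1 - sigma * sqrt(T) = -0.37597613
exp(-rT) = 0.95528075; exp(-qT) = 1.00000000
C = S_0 * exp(-qT) * N(d1) - K * exp(-rT) * N(d2)
N(d1) = 0.55368570; N(d2) = 0.35346732
C = 9.1800 * 1.00000000 * 0.55368570 - 10.2200 * 0.95528075 * 0.35346732 = 1.6319


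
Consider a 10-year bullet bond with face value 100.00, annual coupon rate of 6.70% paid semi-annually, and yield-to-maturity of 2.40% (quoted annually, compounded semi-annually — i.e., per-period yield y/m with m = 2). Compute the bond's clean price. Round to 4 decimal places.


Answer: Price = 138.0277

Derivation:
Coupon per period c = face * coupon_rate / m = 3.350000
Periods per year m = 2; per-period yield y/m = 0.012000
Number of cashflows N = 20
Cashflows (t years, CF_t, discount factor 1/(1+y/m)^(m*t), PV):
  t = 0.5000: CF_t = 3.350000, DF = 0.988142, PV = 3.310277
  t = 1.0000: CF_t = 3.350000, DF = 0.976425, PV = 3.271024
  t = 1.5000: CF_t = 3.350000, DF = 0.964847, PV = 3.232238
  t = 2.0000: CF_t = 3.350000, DF = 0.953406, PV = 3.193911
  t = 2.5000: CF_t = 3.350000, DF = 0.942101, PV = 3.156038
  t = 3.0000: CF_t = 3.350000, DF = 0.930930, PV = 3.118615
  t = 3.5000: CF_t = 3.350000, DF = 0.919891, PV = 3.081635
  t = 4.0000: CF_t = 3.350000, DF = 0.908983, PV = 3.045094
  t = 4.5000: CF_t = 3.350000, DF = 0.898205, PV = 3.008986
  t = 5.0000: CF_t = 3.350000, DF = 0.887554, PV = 2.973307
  t = 5.5000: CF_t = 3.350000, DF = 0.877030, PV = 2.938050
  t = 6.0000: CF_t = 3.350000, DF = 0.866630, PV = 2.903211
  t = 6.5000: CF_t = 3.350000, DF = 0.856354, PV = 2.868786
  t = 7.0000: CF_t = 3.350000, DF = 0.846200, PV = 2.834769
  t = 7.5000: CF_t = 3.350000, DF = 0.836166, PV = 2.801155
  t = 8.0000: CF_t = 3.350000, DF = 0.826251, PV = 2.767940
  t = 8.5000: CF_t = 3.350000, DF = 0.816453, PV = 2.735118
  t = 9.0000: CF_t = 3.350000, DF = 0.806772, PV = 2.702686
  t = 9.5000: CF_t = 3.350000, DF = 0.797205, PV = 2.670638
  t = 10.0000: CF_t = 103.350000, DF = 0.787752, PV = 81.414213
Price P = sum_t PV_t = 138.027690
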